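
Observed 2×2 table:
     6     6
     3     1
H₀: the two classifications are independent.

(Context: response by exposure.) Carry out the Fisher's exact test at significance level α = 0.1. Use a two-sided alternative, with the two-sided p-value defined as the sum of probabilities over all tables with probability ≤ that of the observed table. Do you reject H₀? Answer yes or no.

reject H₀: no

Margins: r₁=12, r₂=4, c₁=9, c₂=7, n=16
p_obs = C(12,6)·C(4,3)/C(16,9); sum pmf over tables with pmf ≤ p_obs
p-value (two-sided) = 0.58462
At α=0.1: p ≥ α → fail to reject H₀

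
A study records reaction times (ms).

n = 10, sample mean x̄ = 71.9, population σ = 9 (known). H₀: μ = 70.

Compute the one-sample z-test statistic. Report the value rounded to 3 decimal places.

SE = σ/√n = 9/√10 = 2.8460
z = (x̄−μ₀)/SE = (71.9−70)/2.8460 = 0.6676

test statistic = 0.668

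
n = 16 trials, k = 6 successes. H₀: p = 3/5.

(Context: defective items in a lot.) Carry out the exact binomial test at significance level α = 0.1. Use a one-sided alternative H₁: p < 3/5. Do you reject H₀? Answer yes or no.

Exact binomial: n=16, k=6, p₀=3/5=0.6000
P(X≤6) from Σ C(n,i)·p₀^i·(1−p₀)^(n−i)
p-value (one-sided, H₁ less) = 0.05832
At α=0.1: p < α → reject H₀

reject H₀: yes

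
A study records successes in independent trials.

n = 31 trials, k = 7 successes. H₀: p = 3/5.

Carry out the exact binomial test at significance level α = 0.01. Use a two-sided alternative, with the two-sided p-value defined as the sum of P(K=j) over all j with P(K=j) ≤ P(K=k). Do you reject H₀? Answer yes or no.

Exact binomial: n=31, k=7, p₀=3/5=0.6000
P(X=j) = C(n,j)·p₀^j·(1−p₀)^(n−j); p = Σ P(X=j) over j with P(X=j) ≤ P(X=7)
p-value (two-sided) = 0.00003
At α=0.01: p < α → reject H₀

reject H₀: yes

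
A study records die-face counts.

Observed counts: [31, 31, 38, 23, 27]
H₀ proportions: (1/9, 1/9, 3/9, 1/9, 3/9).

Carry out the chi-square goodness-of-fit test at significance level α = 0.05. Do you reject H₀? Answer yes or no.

reject H₀: yes

n = 150; E_i = n·p_i = [16.67, 16.67, 50.00, 16.67, 50.00]
χ² = (31−16.67)²/16.67 + (31−16.67)²/16.67 + (38−50.00)²/50.00 + (23−16.67)²/16.67 + (27−50.00)²/50.00 = 40.5200
df = 4
p-value (upper-tail) = 0.00000
At α=0.05: p < α → reject H₀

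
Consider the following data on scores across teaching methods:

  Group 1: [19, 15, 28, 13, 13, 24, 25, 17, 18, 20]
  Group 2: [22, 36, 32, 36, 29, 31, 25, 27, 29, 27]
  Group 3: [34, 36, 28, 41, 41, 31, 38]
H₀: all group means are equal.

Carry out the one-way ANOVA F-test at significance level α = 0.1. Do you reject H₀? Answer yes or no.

Group means [19.20, 29.40, 35.57], grand mean 27.222
SSB = Σnᵢ(x̄ᵢ−x̄)² = 1178.952; SSW = ΣΣ(x−x̄ᵢ)² = 563.714
MSB = 1178.952/2 = 589.4762; MSW = 563.714/24 = 23.4881
F = MSB/MSW = 25.0968
df = (2, 24)
p-value (upper-tail) = 0.00000
At α=0.1: p < α → reject H₀

reject H₀: yes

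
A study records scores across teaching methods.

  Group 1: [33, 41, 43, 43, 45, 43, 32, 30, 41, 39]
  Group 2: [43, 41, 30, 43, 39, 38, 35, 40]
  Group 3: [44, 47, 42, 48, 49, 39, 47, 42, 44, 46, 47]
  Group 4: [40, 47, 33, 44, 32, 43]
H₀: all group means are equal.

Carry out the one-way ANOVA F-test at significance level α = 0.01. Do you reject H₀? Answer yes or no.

Group means [39.00, 38.62, 45.00, 39.83], grand mean 40.943
SSB = Σnᵢ(x̄ᵢ−x̄)² = 269.177; SSW = ΣΣ(x−x̄ᵢ)² = 672.708
MSB = 269.177/3 = 89.7258; MSW = 672.708/31 = 21.7003
F = MSB/MSW = 4.1348
df = (3, 31)
p-value (upper-tail) = 0.01413
At α=0.01: p ≥ α → fail to reject H₀

reject H₀: no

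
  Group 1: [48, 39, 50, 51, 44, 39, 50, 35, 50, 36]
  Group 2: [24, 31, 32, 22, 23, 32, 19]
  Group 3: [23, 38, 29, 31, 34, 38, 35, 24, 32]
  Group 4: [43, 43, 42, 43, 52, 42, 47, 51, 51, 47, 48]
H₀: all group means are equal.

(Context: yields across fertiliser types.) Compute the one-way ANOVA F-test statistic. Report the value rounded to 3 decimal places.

Group means [44.20, 26.14, 31.56, 46.27], grand mean 38.324
SSB = Σnᵢ(x̄ᵢ−x̄)² = 2491.247; SSW = ΣΣ(x−x̄ᵢ)² = 930.861
MSB = 2491.247/3 = 830.4156; MSW = 930.861/33 = 28.2079
F = MSB/MSW = 29.4391
df = (3, 33)

test statistic = 29.439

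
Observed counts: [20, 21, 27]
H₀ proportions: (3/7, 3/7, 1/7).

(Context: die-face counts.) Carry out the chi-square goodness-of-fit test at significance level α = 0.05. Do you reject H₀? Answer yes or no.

n = 68; E_i = n·p_i = [29.14, 29.14, 9.71]
χ² = (20−29.14)²/29.14 + (21−29.14)²/29.14 + (27−9.71)²/9.71 = 35.9020
df = 2
p-value (upper-tail) = 0.00000
At α=0.05: p < α → reject H₀

reject H₀: yes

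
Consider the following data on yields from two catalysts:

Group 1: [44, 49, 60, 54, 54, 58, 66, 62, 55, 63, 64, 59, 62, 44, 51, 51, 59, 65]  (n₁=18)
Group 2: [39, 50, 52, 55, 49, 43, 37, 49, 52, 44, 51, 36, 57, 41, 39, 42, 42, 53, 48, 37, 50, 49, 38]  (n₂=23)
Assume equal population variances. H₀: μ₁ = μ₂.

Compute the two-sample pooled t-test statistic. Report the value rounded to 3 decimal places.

test statistic = 5.245

x̄₁=56.667, s₁=6.826, n₁=18
x̄₂=45.783, s₂=6.410, n₂=23
s_p² = [17·6.826² + 22·6.410²]/39 = 43.4849
SE = √(s_p²·(1/18+1/23)) = 2.0752
t = (56.667−45.783)/2.0752 = 5.2448
df = 39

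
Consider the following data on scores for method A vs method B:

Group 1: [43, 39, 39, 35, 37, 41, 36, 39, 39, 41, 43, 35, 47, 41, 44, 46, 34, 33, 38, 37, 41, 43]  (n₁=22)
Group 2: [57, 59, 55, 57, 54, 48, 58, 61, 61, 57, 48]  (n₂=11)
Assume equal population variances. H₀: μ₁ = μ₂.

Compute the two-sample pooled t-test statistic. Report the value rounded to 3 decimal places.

x̄₁=39.591, s₁=3.813, n₁=22
x̄₂=55.909, s₂=4.460, n₂=11
s_p² = [21·3.813² + 10·4.460²]/31 = 16.2654
SE = √(s_p²·(1/22+1/11)) = 1.4893
t = (39.591−55.909)/1.4893 = -10.9570
df = 31

test statistic = -10.957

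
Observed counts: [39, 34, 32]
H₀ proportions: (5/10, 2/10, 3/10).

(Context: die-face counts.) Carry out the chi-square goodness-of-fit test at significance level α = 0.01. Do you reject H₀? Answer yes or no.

reject H₀: yes

n = 105; E_i = n·p_i = [52.50, 21.00, 31.50]
χ² = (39−52.50)²/52.50 + (34−21.00)²/21.00 + (32−31.50)²/31.50 = 11.5270
df = 2
p-value (upper-tail) = 0.00314
At α=0.01: p < α → reject H₀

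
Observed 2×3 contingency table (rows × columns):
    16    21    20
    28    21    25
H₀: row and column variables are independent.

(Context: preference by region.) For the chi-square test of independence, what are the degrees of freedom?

df = (r−1)(c−1) = (2−1)·(3−1) = 2

degrees of freedom = 2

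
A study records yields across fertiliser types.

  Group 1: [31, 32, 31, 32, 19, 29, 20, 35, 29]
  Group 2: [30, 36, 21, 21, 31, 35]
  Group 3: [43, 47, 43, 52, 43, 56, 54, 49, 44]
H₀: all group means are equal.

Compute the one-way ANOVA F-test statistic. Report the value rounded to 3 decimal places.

test statistic = 32.181

Group means [28.67, 29.00, 47.89], grand mean 35.958
SSB = Σnᵢ(x̄ᵢ−x̄)² = 2050.069; SSW = ΣΣ(x−x̄ᵢ)² = 668.889
MSB = 2050.069/2 = 1025.0347; MSW = 668.889/21 = 31.8519
F = MSB/MSW = 32.1813
df = (2, 21)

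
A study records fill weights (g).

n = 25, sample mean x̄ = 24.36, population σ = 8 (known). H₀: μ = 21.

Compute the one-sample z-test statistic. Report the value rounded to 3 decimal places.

test statistic = 2.100

SE = σ/√n = 8/√25 = 1.6000
z = (x̄−μ₀)/SE = (24.36−21)/1.6000 = 2.1000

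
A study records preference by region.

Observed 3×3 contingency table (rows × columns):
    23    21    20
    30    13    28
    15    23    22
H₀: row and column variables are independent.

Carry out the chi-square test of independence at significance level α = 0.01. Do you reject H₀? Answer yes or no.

Row totals [64, 71, 60], col totals [68, 57, 70], n=195
χ² = (23−22.32)²/22.32 + (21−18.71)²/18.71 + (20−22.97)²/22.97 + (30−24.76)²/24.76 + (13−20.75)²/20.75 + (28−25.49)²/25.49 + (15−20.92)²/20.92 + (23−17.54)²/17.54 + (22−21.54)²/21.54 = 8.3283
df = 4
p-value (upper-tail) = 0.08027
At α=0.01: p ≥ α → fail to reject H₀

reject H₀: no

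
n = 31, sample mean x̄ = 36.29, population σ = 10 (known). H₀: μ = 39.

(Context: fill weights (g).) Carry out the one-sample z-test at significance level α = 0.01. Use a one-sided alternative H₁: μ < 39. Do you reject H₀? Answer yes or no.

reject H₀: no

SE = σ/√n = 10/√31 = 1.7961
z = (x̄−μ₀)/SE = (36.29−39)/1.7961 = -1.5089
p-value (one-sided, H₁ less) = 0.06567
At α=0.01: p ≥ α → fail to reject H₀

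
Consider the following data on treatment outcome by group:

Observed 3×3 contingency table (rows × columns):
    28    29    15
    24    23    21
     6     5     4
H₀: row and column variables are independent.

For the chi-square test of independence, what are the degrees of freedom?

degrees of freedom = 4

df = (r−1)(c−1) = (3−1)·(3−1) = 4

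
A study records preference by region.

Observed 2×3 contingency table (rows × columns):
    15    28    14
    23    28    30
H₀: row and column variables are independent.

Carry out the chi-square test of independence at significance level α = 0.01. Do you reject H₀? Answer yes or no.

reject H₀: no

Row totals [57, 81], col totals [38, 56, 44], n=138
χ² = (15−15.70)²/15.70 + (28−23.13)²/23.13 + (14−18.17)²/18.17 + (23−22.30)²/22.30 + (28−32.87)²/32.87 + (30−25.83)²/25.83 = 3.4323
df = 2
p-value (upper-tail) = 0.17976
At α=0.01: p ≥ α → fail to reject H₀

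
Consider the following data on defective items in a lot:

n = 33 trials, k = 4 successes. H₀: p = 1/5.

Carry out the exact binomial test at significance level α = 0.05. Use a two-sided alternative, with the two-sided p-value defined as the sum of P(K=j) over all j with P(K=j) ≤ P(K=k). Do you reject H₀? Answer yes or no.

Exact binomial: n=33, k=4, p₀=1/5=0.2000
P(X=j) = C(n,j)·p₀^j·(1−p₀)^(n−j); p = Σ P(X=j) over j with P(X=j) ≤ P(X=4)
p-value (two-sided) = 0.38216
At α=0.05: p ≥ α → fail to reject H₀

reject H₀: no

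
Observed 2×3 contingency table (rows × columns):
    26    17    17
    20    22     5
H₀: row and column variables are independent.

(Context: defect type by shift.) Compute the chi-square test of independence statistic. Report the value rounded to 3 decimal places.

test statistic = 6.485

Row totals [60, 47], col totals [46, 39, 22], n=107
χ² = (26−25.79)²/25.79 + (17−21.87)²/21.87 + (17−12.34)²/12.34 + (20−20.21)²/20.21 + (22−17.13)²/17.13 + (5−9.66)²/9.66 = 6.4854
df = 2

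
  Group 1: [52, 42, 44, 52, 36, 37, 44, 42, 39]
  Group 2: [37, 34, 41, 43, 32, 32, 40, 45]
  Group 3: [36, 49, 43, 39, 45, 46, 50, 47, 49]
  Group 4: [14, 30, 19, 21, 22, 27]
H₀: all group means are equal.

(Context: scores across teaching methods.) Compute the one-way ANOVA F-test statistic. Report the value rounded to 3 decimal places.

Group means [43.11, 38.00, 44.89, 22.17], grand mean 38.406
SSB = Σnᵢ(x̄ᵢ−x̄)² = 2161.108; SSW = ΣΣ(x−x̄ᵢ)² = 788.611
MSB = 2161.108/3 = 720.3692; MSW = 788.611/28 = 28.1647
F = MSB/MSW = 25.5770
df = (3, 28)

test statistic = 25.577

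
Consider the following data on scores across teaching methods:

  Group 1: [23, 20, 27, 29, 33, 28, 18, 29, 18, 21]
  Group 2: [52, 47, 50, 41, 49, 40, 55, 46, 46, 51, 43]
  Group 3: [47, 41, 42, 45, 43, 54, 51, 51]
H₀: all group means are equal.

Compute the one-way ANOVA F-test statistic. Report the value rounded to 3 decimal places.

Group means [24.60, 47.27, 46.75], grand mean 39.310
SSB = Σnᵢ(x̄ᵢ−x̄)² = 3304.125; SSW = ΣΣ(x−x̄ᵢ)² = 632.082
MSB = 3304.125/2 = 1652.0625; MSW = 632.082/26 = 24.3108
F = MSB/MSW = 67.9558
df = (2, 26)

test statistic = 67.956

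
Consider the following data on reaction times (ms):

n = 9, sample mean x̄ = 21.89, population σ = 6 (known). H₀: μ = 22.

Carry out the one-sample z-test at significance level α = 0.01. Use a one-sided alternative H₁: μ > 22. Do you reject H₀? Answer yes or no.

SE = σ/√n = 6/√9 = 2.0000
z = (x̄−μ₀)/SE = (21.89−22)/2.0000 = -0.0550
p-value (one-sided, H₁ greater) = 0.52193
At α=0.01: p ≥ α → fail to reject H₀

reject H₀: no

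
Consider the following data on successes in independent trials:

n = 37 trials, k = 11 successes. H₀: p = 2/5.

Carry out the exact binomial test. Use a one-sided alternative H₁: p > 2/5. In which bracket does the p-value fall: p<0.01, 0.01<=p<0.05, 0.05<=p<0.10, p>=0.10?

p-value bracket: p>=0.10

Exact binomial: n=37, k=11, p₀=2/5=0.4000
P(X≥11) from Σ C(n,i)·p₀^i·(1−p₀)^(n−i)
p-value (one-sided, H₁ greater) = 0.92782
→ bracket: p>=0.10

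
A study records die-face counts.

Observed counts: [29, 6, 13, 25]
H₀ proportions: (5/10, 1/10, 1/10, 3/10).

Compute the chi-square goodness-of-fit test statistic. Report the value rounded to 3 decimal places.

n = 73; E_i = n·p_i = [36.50, 7.30, 7.30, 21.90]
χ² = (29−36.50)²/36.50 + (6−7.30)²/7.30 + (13−7.30)²/7.30 + (25−21.90)²/21.90 = 6.6621
df = 3

test statistic = 6.662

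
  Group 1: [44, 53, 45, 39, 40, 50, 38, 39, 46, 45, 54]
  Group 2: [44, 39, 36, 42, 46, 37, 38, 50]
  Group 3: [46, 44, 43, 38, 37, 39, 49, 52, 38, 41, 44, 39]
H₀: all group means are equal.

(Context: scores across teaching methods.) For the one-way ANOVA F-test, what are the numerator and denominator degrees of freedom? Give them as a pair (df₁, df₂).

k = 3 groups, N = 31 total
df = (k−1, N−k) = (3−1, 31−3) = (2, 28)

degrees of freedom = [2, 28]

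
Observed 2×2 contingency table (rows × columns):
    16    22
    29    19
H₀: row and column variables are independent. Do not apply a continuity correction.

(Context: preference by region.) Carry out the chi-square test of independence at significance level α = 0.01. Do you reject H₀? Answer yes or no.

Row totals [38, 48], col totals [45, 41], n=86
χ² = (16−19.88)²/19.88 + (22−18.12)²/18.12 + (29−25.12)²/25.12 + (19−22.88)²/22.88 = 2.8508
df = 1
p-value (upper-tail) = 0.09133
At α=0.01: p ≥ α → fail to reject H₀

reject H₀: no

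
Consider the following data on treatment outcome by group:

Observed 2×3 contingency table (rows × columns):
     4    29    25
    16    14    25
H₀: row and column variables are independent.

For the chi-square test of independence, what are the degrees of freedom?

degrees of freedom = 2

df = (r−1)(c−1) = (2−1)·(3−1) = 2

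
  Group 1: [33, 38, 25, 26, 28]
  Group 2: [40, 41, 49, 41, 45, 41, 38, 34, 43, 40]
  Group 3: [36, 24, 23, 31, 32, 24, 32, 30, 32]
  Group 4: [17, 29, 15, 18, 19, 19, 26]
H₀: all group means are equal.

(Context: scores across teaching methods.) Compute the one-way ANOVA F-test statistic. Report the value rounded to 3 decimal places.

test statistic = 28.553

Group means [30.00, 41.20, 29.33, 20.43], grand mean 31.258
SSB = Σnᵢ(x̄ᵢ−x̄)² = 1850.621; SSW = ΣΣ(x−x̄ᵢ)² = 583.314
MSB = 1850.621/3 = 616.8737; MSW = 583.314/27 = 21.6042
F = MSB/MSW = 28.5534
df = (3, 27)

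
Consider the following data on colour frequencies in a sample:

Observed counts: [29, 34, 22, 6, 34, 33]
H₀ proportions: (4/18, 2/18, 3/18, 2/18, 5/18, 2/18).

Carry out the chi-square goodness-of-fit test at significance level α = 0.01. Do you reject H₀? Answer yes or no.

reject H₀: yes

n = 158; E_i = n·p_i = [35.11, 17.56, 26.33, 17.56, 43.89, 17.56]
χ² = (29−35.11)²/35.11 + (34−17.56)²/17.56 + (22−26.33)²/26.33 + (6−17.56)²/17.56 + (34−43.89)²/43.89 + (33−17.56)²/17.56 = 40.6019
df = 5
p-value (upper-tail) = 0.00000
At α=0.01: p < α → reject H₀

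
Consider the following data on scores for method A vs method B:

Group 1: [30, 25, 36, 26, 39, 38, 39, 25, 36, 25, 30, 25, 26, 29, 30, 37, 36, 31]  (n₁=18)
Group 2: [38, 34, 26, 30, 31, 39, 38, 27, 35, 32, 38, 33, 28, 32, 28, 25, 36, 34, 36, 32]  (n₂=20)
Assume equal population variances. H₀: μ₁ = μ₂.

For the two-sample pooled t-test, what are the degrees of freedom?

df = n₁ + n₂ − 2 = 18 + 20 − 2 = 36

degrees of freedom = 36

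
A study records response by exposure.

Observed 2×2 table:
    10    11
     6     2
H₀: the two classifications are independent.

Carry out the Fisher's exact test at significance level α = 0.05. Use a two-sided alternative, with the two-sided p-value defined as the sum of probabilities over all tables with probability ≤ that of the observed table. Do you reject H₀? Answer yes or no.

Margins: r₁=21, r₂=8, c₁=16, c₂=13, n=29
p_obs = C(21,10)·C(8,6)/C(29,16); sum pmf over tables with pmf ≤ p_obs
p-value (two-sided) = 0.23785
At α=0.05: p ≥ α → fail to reject H₀

reject H₀: no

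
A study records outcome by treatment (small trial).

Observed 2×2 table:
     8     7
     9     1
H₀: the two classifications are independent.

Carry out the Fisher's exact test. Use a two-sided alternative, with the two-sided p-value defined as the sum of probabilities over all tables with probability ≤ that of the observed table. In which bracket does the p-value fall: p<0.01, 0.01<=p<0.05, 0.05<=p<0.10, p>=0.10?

p-value bracket: 0.05<=p<0.10

Margins: r₁=15, r₂=10, c₁=17, c₂=8, n=25
p_obs = C(15,8)·C(10,9)/C(25,17); sum pmf over tables with pmf ≤ p_obs
p-value (two-sided) = 0.08754
→ bracket: 0.05<=p<0.10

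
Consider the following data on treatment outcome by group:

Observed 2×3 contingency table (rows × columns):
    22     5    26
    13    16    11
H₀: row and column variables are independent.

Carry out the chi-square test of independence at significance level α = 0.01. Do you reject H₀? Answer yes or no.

Row totals [53, 40], col totals [35, 21, 37], n=93
χ² = (22−19.95)²/19.95 + (5−11.97)²/11.97 + (26−21.09)²/21.09 + (13−15.05)²/15.05 + (16−9.03)²/9.03 + (11−15.91)²/15.91 = 12.5860
df = 2
p-value (upper-tail) = 0.00185
At α=0.01: p < α → reject H₀

reject H₀: yes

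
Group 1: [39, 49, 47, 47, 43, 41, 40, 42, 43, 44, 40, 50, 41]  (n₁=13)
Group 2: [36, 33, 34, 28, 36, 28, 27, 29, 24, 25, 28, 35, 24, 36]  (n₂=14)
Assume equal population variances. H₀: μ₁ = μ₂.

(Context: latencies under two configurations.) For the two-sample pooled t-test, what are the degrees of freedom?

df = n₁ + n₂ − 2 = 13 + 14 − 2 = 25

degrees of freedom = 25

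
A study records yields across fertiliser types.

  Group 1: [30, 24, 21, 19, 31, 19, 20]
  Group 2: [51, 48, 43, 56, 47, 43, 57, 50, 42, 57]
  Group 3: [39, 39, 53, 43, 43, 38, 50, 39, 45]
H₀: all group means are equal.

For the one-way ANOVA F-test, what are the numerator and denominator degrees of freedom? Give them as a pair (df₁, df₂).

degrees of freedom = [2, 23]

k = 3 groups, N = 26 total
df = (k−1, N−k) = (3−1, 26−3) = (2, 23)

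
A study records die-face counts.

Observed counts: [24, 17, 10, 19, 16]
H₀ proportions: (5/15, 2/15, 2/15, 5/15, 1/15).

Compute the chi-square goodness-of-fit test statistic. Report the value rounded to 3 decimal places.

test statistic = 25.262

n = 86; E_i = n·p_i = [28.67, 11.47, 11.47, 28.67, 5.73]
χ² = (24−28.67)²/28.67 + (17−11.47)²/11.47 + (10−11.47)²/11.47 + (19−28.67)²/28.67 + (16−5.73)²/5.73 = 25.2616
df = 4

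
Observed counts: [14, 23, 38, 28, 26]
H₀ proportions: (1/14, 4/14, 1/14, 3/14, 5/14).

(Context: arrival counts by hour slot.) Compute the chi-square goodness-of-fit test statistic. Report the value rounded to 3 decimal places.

test statistic = 106.372

n = 129; E_i = n·p_i = [9.21, 36.86, 9.21, 27.64, 46.07]
χ² = (14−9.21)²/9.21 + (23−36.86)²/36.86 + (38−9.21)²/9.21 + (28−27.64)²/27.64 + (26−46.07)²/46.07 = 106.3718
df = 4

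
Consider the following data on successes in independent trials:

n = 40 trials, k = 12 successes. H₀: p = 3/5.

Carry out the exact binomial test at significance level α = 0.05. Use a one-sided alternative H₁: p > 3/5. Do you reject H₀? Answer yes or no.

Exact binomial: n=40, k=12, p₀=3/5=0.6000
P(X≥12) from Σ C(n,i)·p₀^i·(1−p₀)^(n−i)
p-value (one-sided, H₁ greater) = 0.99997
At α=0.05: p ≥ α → fail to reject H₀

reject H₀: no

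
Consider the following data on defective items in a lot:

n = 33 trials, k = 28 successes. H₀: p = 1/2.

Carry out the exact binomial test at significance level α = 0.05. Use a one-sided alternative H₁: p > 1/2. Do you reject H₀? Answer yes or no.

reject H₀: yes

Exact binomial: n=33, k=28, p₀=1/2=0.5000
P(X≥28) from Σ C(n,i)·p₀^i·(1−p₀)^(n−i)
p-value (one-sided, H₁ greater) = 0.00003
At α=0.05: p < α → reject H₀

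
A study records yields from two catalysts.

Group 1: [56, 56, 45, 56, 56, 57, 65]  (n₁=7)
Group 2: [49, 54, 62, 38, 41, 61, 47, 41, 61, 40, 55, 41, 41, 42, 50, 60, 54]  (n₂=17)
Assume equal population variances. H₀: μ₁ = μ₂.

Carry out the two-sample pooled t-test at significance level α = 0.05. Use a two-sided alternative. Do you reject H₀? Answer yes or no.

x̄₁=55.857, s₁=5.815, n₁=7
x̄₂=49.235, s₂=8.570, n₂=17
s_p² = [6·5.815² + 16·8.570²]/22 = 62.6325
SE = √(s_p²·(1/7+1/17)) = 3.5541
t = (55.857−49.235)/3.5541 = 1.8631
df = 22
p-value (two-sided) = 0.07585
At α=0.05: p ≥ α → fail to reject H₀

reject H₀: no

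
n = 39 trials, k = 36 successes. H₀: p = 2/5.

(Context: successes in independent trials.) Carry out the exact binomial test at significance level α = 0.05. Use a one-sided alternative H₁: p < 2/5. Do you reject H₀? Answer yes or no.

Exact binomial: n=39, k=36, p₀=2/5=0.4000
P(X≤36) from Σ C(n,i)·p₀^i·(1−p₀)^(n−i)
p-value (one-sided, H₁ less) = 1.00000
At α=0.05: p ≥ α → fail to reject H₀

reject H₀: no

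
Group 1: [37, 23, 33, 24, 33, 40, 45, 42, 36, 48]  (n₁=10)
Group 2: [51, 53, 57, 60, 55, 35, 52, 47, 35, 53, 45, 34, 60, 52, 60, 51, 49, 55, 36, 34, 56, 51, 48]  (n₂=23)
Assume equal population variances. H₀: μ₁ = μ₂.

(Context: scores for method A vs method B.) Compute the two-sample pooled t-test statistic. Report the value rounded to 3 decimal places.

x̄₁=36.100, s₁=8.225, n₁=10
x̄₂=49.087, s₂=8.639, n₂=23
s_p² = [9·8.225² + 22·8.639²]/31 = 72.6041
SE = √(s_p²·(1/10+1/23)) = 3.2276
t = (36.100−49.087)/3.2276 = -4.0238
df = 31

test statistic = -4.024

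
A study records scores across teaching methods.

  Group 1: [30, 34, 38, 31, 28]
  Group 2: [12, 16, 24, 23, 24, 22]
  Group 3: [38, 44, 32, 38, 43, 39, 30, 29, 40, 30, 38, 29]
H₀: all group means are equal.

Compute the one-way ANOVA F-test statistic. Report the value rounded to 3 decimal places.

Group means [32.20, 20.17, 35.83], grand mean 30.957
SSB = Σnᵢ(x̄ᵢ−x̄)² = 991.657; SSW = ΣΣ(x−x̄ᵢ)² = 521.300
MSB = 991.657/2 = 495.8283; MSW = 521.300/20 = 26.0650
F = MSB/MSW = 19.0228
df = (2, 20)

test statistic = 19.023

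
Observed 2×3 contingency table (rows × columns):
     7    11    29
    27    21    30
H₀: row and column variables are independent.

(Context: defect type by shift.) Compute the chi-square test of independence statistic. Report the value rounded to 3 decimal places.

test statistic = 7.692

Row totals [47, 78], col totals [34, 32, 59], n=125
χ² = (7−12.78)²/12.78 + (11−12.03)²/12.03 + (29−22.18)²/22.18 + (27−21.22)²/21.22 + (21−19.97)²/19.97 + (30−36.82)²/36.82 = 7.6917
df = 2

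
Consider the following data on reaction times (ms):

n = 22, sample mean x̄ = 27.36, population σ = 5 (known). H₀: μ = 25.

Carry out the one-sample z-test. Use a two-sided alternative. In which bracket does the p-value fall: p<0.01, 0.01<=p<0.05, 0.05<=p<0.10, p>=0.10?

SE = σ/√n = 5/√22 = 1.0660
z = (x̄−μ₀)/SE = (27.36−25)/1.0660 = 2.2139
p-value (two-sided) = 0.02684
→ bracket: 0.01<=p<0.05

p-value bracket: 0.01<=p<0.05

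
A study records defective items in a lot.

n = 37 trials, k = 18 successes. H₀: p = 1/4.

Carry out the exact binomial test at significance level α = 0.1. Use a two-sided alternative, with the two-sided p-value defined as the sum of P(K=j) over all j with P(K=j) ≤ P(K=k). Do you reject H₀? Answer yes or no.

reject H₀: yes

Exact binomial: n=37, k=18, p₀=1/4=0.2500
P(X=j) = C(n,j)·p₀^j·(1−p₀)^(n−j); p = Σ P(X=j) over j with P(X=j) ≤ P(X=18)
p-value (two-sided) = 0.00191
At α=0.1: p < α → reject H₀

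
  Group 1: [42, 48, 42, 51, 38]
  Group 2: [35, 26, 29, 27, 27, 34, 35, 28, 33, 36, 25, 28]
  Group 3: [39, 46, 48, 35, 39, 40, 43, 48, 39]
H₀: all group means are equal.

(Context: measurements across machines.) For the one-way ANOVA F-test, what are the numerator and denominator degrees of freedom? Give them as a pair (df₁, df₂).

k = 3 groups, N = 26 total
df = (k−1, N−k) = (3−1, 26−3) = (2, 23)

degrees of freedom = [2, 23]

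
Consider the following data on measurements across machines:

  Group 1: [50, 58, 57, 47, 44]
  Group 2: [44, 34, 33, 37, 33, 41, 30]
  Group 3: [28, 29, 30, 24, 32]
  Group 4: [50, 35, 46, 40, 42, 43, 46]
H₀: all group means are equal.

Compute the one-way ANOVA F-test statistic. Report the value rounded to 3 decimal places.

test statistic = 20.443

Group means [51.20, 36.00, 28.60, 43.14], grand mean 39.708
SSB = Σnᵢ(x̄ᵢ−x̄)² = 1456.101; SSW = ΣΣ(x−x̄ᵢ)² = 474.857
MSB = 1456.101/3 = 485.3671; MSW = 474.857/20 = 23.7429
F = MSB/MSW = 20.4427
df = (3, 20)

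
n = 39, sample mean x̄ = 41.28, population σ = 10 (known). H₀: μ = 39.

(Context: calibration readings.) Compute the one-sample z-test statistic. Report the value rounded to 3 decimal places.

SE = σ/√n = 10/√39 = 1.6013
z = (x̄−μ₀)/SE = (41.28−39)/1.6013 = 1.4239

test statistic = 1.424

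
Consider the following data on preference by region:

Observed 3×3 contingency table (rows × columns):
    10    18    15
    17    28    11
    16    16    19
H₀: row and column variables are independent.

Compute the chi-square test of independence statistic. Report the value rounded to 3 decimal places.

test statistic = 6.109

Row totals [43, 56, 51], col totals [43, 62, 45], n=150
χ² = (10−12.33)²/12.33 + (18−17.77)²/17.77 + (15−12.90)²/12.90 + (17−16.05)²/16.05 + (28−23.15)²/23.15 + (11−16.80)²/16.80 + (16−14.62)²/14.62 + (16−21.08)²/21.08 + (19−15.30)²/15.30 = 6.1090
df = 4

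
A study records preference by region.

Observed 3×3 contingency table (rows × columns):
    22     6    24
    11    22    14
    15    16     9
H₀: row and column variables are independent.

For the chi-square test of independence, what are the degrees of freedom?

degrees of freedom = 4

df = (r−1)(c−1) = (3−1)·(3−1) = 4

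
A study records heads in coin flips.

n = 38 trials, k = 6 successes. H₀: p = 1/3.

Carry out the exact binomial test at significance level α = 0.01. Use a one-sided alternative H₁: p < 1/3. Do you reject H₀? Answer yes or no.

reject H₀: no

Exact binomial: n=38, k=6, p₀=1/3=0.3333
P(X≤6) from Σ C(n,i)·p₀^i·(1−p₀)^(n−i)
p-value (one-sided, H₁ less) = 0.01316
At α=0.01: p ≥ α → fail to reject H₀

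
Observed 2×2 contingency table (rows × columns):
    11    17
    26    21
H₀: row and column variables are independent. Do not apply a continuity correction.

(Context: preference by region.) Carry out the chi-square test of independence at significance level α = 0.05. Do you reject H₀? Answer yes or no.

reject H₀: no

Row totals [28, 47], col totals [37, 38], n=75
χ² = (11−13.81)²/13.81 + (17−14.19)²/14.19 + (26−23.19)²/23.19 + (21−23.81)²/23.81 = 1.8046
df = 1
p-value (upper-tail) = 0.17916
At α=0.05: p ≥ α → fail to reject H₀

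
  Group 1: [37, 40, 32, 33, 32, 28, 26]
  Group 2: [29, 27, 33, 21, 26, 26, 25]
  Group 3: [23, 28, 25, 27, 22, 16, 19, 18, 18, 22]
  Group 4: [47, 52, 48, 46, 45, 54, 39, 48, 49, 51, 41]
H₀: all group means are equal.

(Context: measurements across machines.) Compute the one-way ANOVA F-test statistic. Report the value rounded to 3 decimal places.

Group means [32.57, 26.71, 21.80, 47.27], grand mean 32.943
SSB = Σnᵢ(x̄ᵢ−x̄)² = 3772.961; SSW = ΣΣ(x−x̄ᵢ)² = 568.925
MSB = 3772.961/3 = 1257.6537; MSW = 568.925/31 = 18.3524
F = MSB/MSW = 68.5280
df = (3, 31)

test statistic = 68.528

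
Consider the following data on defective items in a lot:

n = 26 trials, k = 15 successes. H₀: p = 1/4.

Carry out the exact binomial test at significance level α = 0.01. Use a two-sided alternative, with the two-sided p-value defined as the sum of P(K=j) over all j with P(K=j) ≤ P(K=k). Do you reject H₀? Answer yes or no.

reject H₀: yes

Exact binomial: n=26, k=15, p₀=1/4=0.2500
P(X=j) = C(n,j)·p₀^j·(1−p₀)^(n−j); p = Σ P(X=j) over j with P(X=j) ≤ P(X=15)
p-value (two-sided) = 0.00039
At α=0.01: p < α → reject H₀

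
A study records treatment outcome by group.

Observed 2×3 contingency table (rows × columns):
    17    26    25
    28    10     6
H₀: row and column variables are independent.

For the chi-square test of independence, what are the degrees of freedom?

df = (r−1)(c−1) = (2−1)·(3−1) = 2

degrees of freedom = 2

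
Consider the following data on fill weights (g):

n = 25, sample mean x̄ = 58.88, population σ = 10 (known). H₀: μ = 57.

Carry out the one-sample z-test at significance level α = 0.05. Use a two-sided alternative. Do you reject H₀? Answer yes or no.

reject H₀: no

SE = σ/√n = 10/√25 = 2.0000
z = (x̄−μ₀)/SE = (58.88−57)/2.0000 = 0.9400
p-value (two-sided) = 0.34722
At α=0.05: p ≥ α → fail to reject H₀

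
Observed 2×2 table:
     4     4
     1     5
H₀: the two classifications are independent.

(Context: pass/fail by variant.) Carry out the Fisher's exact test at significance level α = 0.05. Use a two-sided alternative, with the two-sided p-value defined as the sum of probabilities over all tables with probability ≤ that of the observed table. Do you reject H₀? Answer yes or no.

Margins: r₁=8, r₂=6, c₁=5, c₂=9, n=14
p_obs = C(8,4)·C(6,1)/C(14,5); sum pmf over tables with pmf ≤ p_obs
p-value (two-sided) = 0.30070
At α=0.05: p ≥ α → fail to reject H₀

reject H₀: no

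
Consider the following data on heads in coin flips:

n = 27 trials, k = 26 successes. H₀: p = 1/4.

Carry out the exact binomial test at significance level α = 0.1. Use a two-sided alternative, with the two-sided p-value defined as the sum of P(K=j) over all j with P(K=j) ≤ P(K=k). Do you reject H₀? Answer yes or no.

Exact binomial: n=27, k=26, p₀=1/4=0.2500
P(X=j) = C(n,j)·p₀^j·(1−p₀)^(n−j); p = Σ P(X=j) over j with P(X=j) ≤ P(X=26)
p-value (two-sided) = 0.00000
At α=0.1: p < α → reject H₀

reject H₀: yes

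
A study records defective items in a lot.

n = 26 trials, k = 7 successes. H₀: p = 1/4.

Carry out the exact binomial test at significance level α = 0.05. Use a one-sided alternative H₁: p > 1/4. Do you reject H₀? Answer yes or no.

reject H₀: no

Exact binomial: n=26, k=7, p₀=1/4=0.2500
P(X≥7) from Σ C(n,i)·p₀^i·(1−p₀)^(n−i)
p-value (one-sided, H₁ greater) = 0.48461
At α=0.05: p ≥ α → fail to reject H₀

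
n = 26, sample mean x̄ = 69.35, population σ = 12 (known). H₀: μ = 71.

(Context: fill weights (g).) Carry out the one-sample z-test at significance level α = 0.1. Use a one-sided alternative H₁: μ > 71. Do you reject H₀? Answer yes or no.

reject H₀: no

SE = σ/√n = 12/√26 = 2.3534
z = (x̄−μ₀)/SE = (69.35−71)/2.3534 = -0.7011
p-value (one-sided, H₁ greater) = 0.75838
At α=0.1: p ≥ α → fail to reject H₀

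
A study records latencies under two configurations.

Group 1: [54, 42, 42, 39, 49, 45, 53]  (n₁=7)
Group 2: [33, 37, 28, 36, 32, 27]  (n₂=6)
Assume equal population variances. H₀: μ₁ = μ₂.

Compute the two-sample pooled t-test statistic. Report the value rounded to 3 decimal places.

x̄₁=46.286, s₁=5.823, n₁=7
x̄₂=32.167, s₂=4.070, n₂=6
s_p² = [6·5.823² + 5·4.070²]/11 = 26.0238
SE = √(s_p²·(1/7+1/6)) = 2.8381
t = (46.286−32.167)/2.8381 = 4.9748
df = 11

test statistic = 4.975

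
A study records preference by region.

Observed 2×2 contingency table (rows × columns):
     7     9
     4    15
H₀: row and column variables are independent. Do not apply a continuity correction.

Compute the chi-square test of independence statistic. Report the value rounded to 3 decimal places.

Row totals [16, 19], col totals [11, 24], n=35
χ² = (7−5.03)²/5.03 + (9−10.97)²/10.97 + (4−5.97)²/5.97 + (15−13.03)²/13.03 = 2.0763
df = 1

test statistic = 2.076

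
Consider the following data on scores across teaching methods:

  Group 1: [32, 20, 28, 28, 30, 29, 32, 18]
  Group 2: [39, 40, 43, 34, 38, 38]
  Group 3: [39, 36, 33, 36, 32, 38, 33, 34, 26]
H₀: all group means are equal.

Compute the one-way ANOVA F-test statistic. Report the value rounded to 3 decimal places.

test statistic = 13.428

Group means [27.12, 38.67, 34.11], grand mean 32.870
SSB = Σnᵢ(x̄ᵢ−x̄)² = 479.511; SSW = ΣΣ(x−x̄ᵢ)² = 357.097
MSB = 479.511/2 = 239.7557; MSW = 357.097/20 = 17.8549
F = MSB/MSW = 13.4280
df = (2, 20)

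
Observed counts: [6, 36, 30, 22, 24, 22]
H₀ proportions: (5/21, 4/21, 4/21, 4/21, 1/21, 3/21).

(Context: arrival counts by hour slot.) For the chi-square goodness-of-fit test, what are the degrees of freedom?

degrees of freedom = 5

df = k − 1 = 6 − 1 = 5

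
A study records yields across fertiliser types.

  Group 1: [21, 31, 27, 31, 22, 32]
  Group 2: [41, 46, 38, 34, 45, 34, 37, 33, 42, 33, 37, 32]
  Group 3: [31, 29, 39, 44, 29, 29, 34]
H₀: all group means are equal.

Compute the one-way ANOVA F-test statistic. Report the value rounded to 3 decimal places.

test statistic = 8.117

Group means [27.33, 37.67, 33.57], grand mean 34.040
SSB = Σnᵢ(x̄ᵢ−x̄)² = 429.246; SSW = ΣΣ(x−x̄ᵢ)² = 581.714
MSB = 429.246/2 = 214.6229; MSW = 581.714/22 = 26.4416
F = MSB/MSW = 8.1169
df = (2, 22)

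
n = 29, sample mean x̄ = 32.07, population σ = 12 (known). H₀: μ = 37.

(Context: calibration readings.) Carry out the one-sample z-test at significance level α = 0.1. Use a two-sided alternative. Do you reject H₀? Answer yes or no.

reject H₀: yes

SE = σ/√n = 12/√29 = 2.2283
z = (x̄−μ₀)/SE = (32.07−37)/2.2283 = -2.2124
p-value (two-sided) = 0.02694
At α=0.1: p < α → reject H₀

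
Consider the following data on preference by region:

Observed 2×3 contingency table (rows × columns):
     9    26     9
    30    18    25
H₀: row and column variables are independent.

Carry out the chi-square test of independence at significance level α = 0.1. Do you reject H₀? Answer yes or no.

reject H₀: yes

Row totals [44, 73], col totals [39, 44, 34], n=117
χ² = (9−14.67)²/14.67 + (26−16.55)²/16.55 + (9−12.79)²/12.79 + (30−24.33)²/24.33 + (18−27.45)²/27.45 + (25−21.21)²/21.21 = 13.9613
df = 2
p-value (upper-tail) = 0.00093
At α=0.1: p < α → reject H₀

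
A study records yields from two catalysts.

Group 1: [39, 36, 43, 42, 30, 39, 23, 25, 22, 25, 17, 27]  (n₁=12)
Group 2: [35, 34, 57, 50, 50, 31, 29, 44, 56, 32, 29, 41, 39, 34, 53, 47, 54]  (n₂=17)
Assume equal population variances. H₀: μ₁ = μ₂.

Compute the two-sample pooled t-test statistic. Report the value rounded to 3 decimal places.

test statistic = -3.181

x̄₁=30.667, s₁=8.773, n₁=12
x̄₂=42.059, s₂=9.965, n₂=17
s_p² = [11·8.773² + 16·9.965²]/27 = 90.2077
SE = √(s_p²·(1/12+1/17)) = 3.5810
t = (30.667−42.059)/3.5810 = -3.1813
df = 27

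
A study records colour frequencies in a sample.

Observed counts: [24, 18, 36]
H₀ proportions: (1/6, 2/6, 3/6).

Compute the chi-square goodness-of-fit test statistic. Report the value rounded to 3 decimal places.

test statistic = 12.000

n = 78; E_i = n·p_i = [13.00, 26.00, 39.00]
χ² = (24−13.00)²/13.00 + (18−26.00)²/26.00 + (36−39.00)²/39.00 = 12.0000
df = 2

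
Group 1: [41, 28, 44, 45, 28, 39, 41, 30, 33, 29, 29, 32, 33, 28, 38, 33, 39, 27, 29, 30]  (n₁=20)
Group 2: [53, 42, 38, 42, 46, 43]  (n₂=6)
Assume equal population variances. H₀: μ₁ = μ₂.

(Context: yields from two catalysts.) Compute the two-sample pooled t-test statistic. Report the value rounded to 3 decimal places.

x̄₁=33.800, s₁=5.872, n₁=20
x̄₂=44.000, s₂=5.099, n₂=6
s_p² = [19·5.872² + 5·5.099²]/24 = 32.7167
SE = √(s_p²·(1/20+1/6)) = 2.6624
t = (33.800−44.000)/2.6624 = -3.8311
df = 24

test statistic = -3.831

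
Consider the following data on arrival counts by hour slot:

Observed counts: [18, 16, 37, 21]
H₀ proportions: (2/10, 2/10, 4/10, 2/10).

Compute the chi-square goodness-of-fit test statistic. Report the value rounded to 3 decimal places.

n = 92; E_i = n·p_i = [18.40, 18.40, 36.80, 18.40]
χ² = (18−18.40)²/18.40 + (16−18.40)²/18.40 + (37−36.80)²/36.80 + (21−18.40)²/18.40 = 0.6902
df = 3

test statistic = 0.690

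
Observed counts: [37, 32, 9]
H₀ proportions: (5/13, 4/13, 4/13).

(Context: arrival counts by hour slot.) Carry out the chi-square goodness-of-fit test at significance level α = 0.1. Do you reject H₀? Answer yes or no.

reject H₀: yes

n = 78; E_i = n·p_i = [30.00, 24.00, 24.00]
χ² = (37−30.00)²/30.00 + (32−24.00)²/24.00 + (9−24.00)²/24.00 = 13.6750
df = 2
p-value (upper-tail) = 0.00107
At α=0.1: p < α → reject H₀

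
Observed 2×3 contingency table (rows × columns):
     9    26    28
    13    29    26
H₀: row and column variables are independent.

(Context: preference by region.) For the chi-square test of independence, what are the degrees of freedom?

degrees of freedom = 2

df = (r−1)(c−1) = (2−1)·(3−1) = 2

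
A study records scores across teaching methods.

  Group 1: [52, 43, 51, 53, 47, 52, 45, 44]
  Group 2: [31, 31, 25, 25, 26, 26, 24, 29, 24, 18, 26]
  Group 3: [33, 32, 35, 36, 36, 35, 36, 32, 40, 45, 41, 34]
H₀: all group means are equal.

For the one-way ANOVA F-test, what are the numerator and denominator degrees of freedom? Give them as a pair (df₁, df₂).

degrees of freedom = [2, 28]

k = 3 groups, N = 31 total
df = (k−1, N−k) = (3−1, 31−3) = (2, 28)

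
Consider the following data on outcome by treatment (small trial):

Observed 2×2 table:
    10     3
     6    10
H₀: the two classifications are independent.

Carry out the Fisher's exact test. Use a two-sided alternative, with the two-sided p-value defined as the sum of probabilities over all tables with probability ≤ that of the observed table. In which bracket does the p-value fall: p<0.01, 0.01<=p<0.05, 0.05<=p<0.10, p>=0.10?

p-value bracket: 0.05<=p<0.10

Margins: r₁=13, r₂=16, c₁=16, c₂=13, n=29
p_obs = C(13,10)·C(16,6)/C(29,16); sum pmf over tables with pmf ≤ p_obs
p-value (two-sided) = 0.06080
→ bracket: 0.05<=p<0.10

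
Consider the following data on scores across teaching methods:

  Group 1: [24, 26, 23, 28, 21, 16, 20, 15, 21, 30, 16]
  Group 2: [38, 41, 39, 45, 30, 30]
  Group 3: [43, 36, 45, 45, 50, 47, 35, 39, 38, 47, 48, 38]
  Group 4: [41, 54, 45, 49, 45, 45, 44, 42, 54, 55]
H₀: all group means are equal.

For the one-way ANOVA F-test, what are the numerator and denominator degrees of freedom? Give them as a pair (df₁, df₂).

k = 4 groups, N = 39 total
df = (k−1, N−k) = (4−1, 39−4) = (3, 35)

degrees of freedom = [3, 35]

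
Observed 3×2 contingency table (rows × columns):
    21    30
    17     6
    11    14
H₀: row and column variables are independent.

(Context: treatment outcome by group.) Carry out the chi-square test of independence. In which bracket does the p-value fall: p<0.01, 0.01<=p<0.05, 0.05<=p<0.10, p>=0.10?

Row totals [51, 23, 25], col totals [49, 50], n=99
χ² = (21−25.24)²/25.24 + (30−25.76)²/25.76 + (17−11.38)²/11.38 + (6−11.62)²/11.62 + (11−12.37)²/12.37 + (14−12.63)²/12.63 = 7.1997
df = 2
p-value (upper-tail) = 0.02733
→ bracket: 0.01<=p<0.05

p-value bracket: 0.01<=p<0.05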